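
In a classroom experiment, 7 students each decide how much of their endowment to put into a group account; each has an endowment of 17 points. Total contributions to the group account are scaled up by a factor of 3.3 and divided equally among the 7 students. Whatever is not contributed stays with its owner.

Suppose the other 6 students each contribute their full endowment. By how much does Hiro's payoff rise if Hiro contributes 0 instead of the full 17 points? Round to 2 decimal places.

8.99 points

Switching from a contribution of 17 to 0 lets Hiro keep an extra 17 points, but lowers the group account by 17, which costs Hiro their own share of that drop: 3.3/7 × 17 = 8.01.
Net gain = 17 − 8.01 = 8.99. The private return per contributed unit (0.4714) is below 1, so free-riding is indeed the best response regardless of what the others do.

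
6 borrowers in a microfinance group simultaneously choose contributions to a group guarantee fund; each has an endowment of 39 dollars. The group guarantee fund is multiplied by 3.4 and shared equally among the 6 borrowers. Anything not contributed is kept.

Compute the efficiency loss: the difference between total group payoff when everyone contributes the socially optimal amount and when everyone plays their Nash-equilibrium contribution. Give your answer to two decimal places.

Each contributed unit returns 3.4/6 = 0.5667 to its contributor — below 1 — so contributing 0 is dominant for every player. At the Nash equilibrium everyone keeps their 39, and the group total is 6 × 39 = 234.
Each contributed unit returns 3.400 to the group as a whole (0.5667 to each of 6 players), which exceeds 1, so the social optimum is full contribution: group total = 3.400 × 234 = 795.60.
Efficiency loss = 795.60 − 234 = 561.60.

561.60 dollars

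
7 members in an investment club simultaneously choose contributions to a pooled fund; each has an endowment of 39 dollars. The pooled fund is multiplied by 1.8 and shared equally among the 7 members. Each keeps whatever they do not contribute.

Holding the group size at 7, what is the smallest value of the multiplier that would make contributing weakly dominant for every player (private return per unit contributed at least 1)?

7

A contributed unit returns (multiplier)/7 to its contributor.
This reaches 1 exactly when the multiplier is 7.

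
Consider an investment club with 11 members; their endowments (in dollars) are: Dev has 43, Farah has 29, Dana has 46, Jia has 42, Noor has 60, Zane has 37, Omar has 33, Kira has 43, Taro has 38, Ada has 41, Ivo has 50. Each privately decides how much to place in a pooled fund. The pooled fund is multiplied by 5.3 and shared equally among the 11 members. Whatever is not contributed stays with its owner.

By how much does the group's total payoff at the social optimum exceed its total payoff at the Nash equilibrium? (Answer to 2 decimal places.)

1986.60 dollars

The private return per contributed unit is 5.3/11 = 0.4818 < 1 for every player regardless of endowment, so the Nash equilibrium is zero contribution and the group total is Σ E_j = 43 + 29 + 46 + 42 + 60 + 37 + 33 + 43 + 38 + 41 + 50 = 462.
Each contributed unit returns 5.300 to the group, so the social optimum is full contribution by everyone: group total = 5.300 × 462 = 2448.60.
Efficiency loss = (5.300 − 1) × 462 = 1986.60.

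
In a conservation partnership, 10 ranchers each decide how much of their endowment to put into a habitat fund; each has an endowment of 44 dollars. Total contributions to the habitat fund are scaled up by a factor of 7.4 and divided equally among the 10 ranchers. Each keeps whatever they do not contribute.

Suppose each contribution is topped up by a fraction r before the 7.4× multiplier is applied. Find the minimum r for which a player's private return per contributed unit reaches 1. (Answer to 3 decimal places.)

0.351

With matching at rate r, one contributed unit becomes (1 + r) in the habitat fund and returns 7.4 × (1 + r) / 10 to the contributor.
Setting this equal to 1: 1 + r = 10/7.4 = 1.3514.
So the minimum matching rate is r = 1.3514 − 1 = 0.351.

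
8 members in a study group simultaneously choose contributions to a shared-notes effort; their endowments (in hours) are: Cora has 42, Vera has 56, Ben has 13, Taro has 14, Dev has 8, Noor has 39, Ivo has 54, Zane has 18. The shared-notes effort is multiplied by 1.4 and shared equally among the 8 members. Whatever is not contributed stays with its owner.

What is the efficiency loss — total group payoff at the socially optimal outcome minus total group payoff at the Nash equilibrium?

97.60 hours

The private return per contributed unit is 1.4/8 = 0.1750 < 1 for every player regardless of endowment, so the Nash equilibrium is zero contribution and the group total is Σ E_j = 42 + 56 + 13 + 14 + 8 + 39 + 54 + 18 = 244.
Each contributed unit returns 1.400 to the group, so the social optimum is full contribution by everyone: group total = 1.400 × 244 = 341.60.
Efficiency loss = (1.400 − 1) × 244 = 97.60.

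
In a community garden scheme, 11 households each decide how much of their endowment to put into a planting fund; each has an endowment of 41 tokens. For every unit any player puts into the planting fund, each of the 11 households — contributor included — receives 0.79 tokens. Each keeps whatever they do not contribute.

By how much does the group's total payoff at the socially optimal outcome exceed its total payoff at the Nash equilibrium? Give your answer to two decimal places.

3468.19 tokens

The private return per contributed unit is 0.79 < 1, so contributing 0 is dominant for every player. At the Nash equilibrium everyone keeps their 41, and the group total is 11 × 41 = 451.
Each contributed unit returns 8.690 to the group as a whole (0.79 to each of 11 players), which exceeds 1, so the social optimum is full contribution: group total = 8.690 × 451 = 3919.19.
Efficiency loss = 3919.19 − 451 = 3468.19.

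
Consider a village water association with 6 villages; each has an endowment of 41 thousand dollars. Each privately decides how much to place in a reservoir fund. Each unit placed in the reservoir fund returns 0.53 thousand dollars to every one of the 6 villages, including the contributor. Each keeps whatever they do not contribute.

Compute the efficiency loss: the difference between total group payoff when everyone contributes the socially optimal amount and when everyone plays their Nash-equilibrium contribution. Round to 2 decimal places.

The private return per contributed unit is 0.53 < 1, so contributing 0 is dominant for every player. At the Nash equilibrium everyone keeps their 41, and the group total is 6 × 41 = 246.
Each contributed unit returns 3.180 to the group as a whole (0.53 to each of 6 players), which exceeds 1, so the social optimum is full contribution: group total = 3.180 × 246 = 782.28.
Efficiency loss = 782.28 − 246 = 536.28.

536.28 thousand dollars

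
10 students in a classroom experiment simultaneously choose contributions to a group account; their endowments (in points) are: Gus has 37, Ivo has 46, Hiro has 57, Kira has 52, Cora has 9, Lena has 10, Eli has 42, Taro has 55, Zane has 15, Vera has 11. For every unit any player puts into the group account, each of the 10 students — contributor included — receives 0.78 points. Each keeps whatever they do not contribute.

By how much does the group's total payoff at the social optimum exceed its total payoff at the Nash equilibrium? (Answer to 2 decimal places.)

2271.20 points

The private return per contributed unit is 0.78 < 1 for everyone, so the Nash equilibrium is zero contribution and the group total is Σ E_j = 37 + 46 + 57 + 52 + 9 + 10 + 42 + 55 + 15 + 11 = 334.
Each contributed unit returns 7.800 to the group, so the social optimum is full contribution by everyone: group total = 7.800 × 334 = 2605.20.
Efficiency loss = (7.800 − 1) × 334 = 2271.20.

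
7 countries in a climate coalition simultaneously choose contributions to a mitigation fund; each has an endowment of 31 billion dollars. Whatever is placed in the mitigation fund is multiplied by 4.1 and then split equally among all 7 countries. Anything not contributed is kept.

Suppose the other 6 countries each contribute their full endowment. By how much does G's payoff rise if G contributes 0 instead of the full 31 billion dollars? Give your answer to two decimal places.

Switching from a contribution of 31 to 0 lets G keep an extra 31 billion dollars, but lowers the mitigation fund by 31, which costs G their own share of that drop: 4.1/7 × 31 = 18.16.
Net gain = 31 − 18.16 = 12.84. The private return per contributed unit (0.5857) is below 1, so free-riding is indeed the best response regardless of what the others do.

12.84 billion dollars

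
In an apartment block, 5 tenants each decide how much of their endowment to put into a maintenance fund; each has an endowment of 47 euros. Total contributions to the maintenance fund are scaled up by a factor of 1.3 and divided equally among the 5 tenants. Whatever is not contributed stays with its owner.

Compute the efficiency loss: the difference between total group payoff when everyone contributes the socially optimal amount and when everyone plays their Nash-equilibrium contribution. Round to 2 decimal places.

Each contributed unit returns 1.3/5 = 0.2600 to its contributor — below 1 — so contributing 0 is dominant for every player. At the Nash equilibrium everyone keeps their 47, and the group total is 5 × 47 = 235.
Each contributed unit returns 1.300 to the group as a whole (0.2600 to each of 5 players), which exceeds 1, so the social optimum is full contribution: group total = 1.300 × 235 = 305.50.
Efficiency loss = 305.50 − 235 = 70.50.

70.50 euros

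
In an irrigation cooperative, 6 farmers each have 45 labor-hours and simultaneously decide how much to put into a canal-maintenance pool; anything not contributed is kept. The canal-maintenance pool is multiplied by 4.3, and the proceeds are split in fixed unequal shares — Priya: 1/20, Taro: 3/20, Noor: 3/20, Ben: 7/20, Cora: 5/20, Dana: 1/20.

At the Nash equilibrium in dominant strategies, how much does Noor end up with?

For player j, contributing a unit is worthwhile iff 4.3 × (j's share) ≥ 1, i.e. iff j's share is at least 0.2326.
The shares above 0.2326 belong to Ben and Cora, contributing 45 each; the remaining 4 contribute 0. Total contributed: 90.
Noor keeps 45 and receives 4.3 × 90 × 3/20 = 58.05 from the canal-maintenance pool, for a payoff of 103.05.

103.05 labor-hours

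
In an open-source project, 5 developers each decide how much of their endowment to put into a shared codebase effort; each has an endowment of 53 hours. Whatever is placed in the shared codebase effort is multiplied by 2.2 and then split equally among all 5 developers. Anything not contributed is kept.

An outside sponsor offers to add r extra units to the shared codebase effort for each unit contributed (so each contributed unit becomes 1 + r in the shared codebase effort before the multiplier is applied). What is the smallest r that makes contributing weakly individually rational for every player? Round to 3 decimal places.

1.273

With matching at rate r, one contributed unit becomes (1 + r) in the shared codebase effort and returns 2.2 × (1 + r) / 5 to the contributor.
Setting this equal to 1: 1 + r = 5/2.2 = 2.2727.
So the minimum matching rate is r = 2.2727 − 1 = 1.273.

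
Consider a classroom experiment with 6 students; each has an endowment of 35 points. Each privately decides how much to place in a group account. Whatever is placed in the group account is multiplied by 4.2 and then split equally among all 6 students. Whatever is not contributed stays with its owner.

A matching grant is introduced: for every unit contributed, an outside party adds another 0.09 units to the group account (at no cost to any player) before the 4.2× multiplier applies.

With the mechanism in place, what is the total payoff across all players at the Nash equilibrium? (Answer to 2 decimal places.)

210.00 points

Even with the mechanism, each unit contributed returns only 4.2 × 1.09 / 6 = 0.7630 per unit of net cost, so contributing nothing is still dominant.
At the Nash equilibrium no one contributes; group total payoff = 6 × 35 = 210.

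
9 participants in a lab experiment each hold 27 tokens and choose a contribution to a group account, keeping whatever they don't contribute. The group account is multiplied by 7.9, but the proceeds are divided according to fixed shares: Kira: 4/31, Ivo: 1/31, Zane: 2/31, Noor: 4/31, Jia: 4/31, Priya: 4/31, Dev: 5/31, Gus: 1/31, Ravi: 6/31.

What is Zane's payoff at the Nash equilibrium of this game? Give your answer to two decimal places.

109.57 tokens

Each unit j contributes comes back to j as 7.9 × (j's share), so j prefers to contribute only if that share exceeds 1/7.9 = 0.1266; otherwise keeping the unit dominates.
Kira, Noor, Jia, Priya, Dev and Ravi are above the threshold, contributing 27 each; the remaining 3 contribute 0. Total contributed: 162.
Zane keeps 27 and receives 7.9 × 162 × 2/31 = 82.57 from the group account, for a payoff of 109.57.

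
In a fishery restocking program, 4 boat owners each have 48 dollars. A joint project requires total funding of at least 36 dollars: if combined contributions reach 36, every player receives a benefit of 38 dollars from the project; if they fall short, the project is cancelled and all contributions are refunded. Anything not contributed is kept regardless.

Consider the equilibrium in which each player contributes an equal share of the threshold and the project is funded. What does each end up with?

77 dollars

Equal share of the threshold: 36/4 = 9.
At this profile no one gains by cutting their contribution: any cut drops the total below 36, the project is cancelled, contributions are refunded, and the deviator ends with 48, which is less than 48 − 9 + 38 = 77. Contributing more than 9 just wastes the excess. So contributing exactly 9 is a best response.
Each player's payoff: 48 − 9 + 38 = 77.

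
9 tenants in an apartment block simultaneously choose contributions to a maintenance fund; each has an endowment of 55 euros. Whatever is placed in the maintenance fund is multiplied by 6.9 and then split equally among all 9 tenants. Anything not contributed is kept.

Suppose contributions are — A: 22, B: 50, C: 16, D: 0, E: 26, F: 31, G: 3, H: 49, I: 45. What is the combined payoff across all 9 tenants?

1922.80 euros

Total contributed: 22 + 50 + 16 + 0 + 26 + 31 + 3 + 49 + 45 = 242; total kept: 9 × 55 − 242 = 253.
The maintenance fund pays out 6.9 × 242 = 1669.80 in aggregate.
Group total = 253 + 1669.80 = 1922.80.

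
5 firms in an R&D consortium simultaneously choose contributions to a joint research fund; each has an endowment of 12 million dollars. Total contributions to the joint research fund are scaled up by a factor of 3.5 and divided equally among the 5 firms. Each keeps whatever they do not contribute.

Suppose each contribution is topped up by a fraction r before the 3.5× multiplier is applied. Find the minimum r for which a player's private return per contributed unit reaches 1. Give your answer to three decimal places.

With matching at rate r, one contributed unit becomes (1 + r) in the joint research fund and returns 3.5 × (1 + r) / 5 to the contributor.
Setting this equal to 1: 1 + r = 5/3.5 = 1.4286.
So the minimum matching rate is r = 1.4286 − 1 = 0.429.

0.429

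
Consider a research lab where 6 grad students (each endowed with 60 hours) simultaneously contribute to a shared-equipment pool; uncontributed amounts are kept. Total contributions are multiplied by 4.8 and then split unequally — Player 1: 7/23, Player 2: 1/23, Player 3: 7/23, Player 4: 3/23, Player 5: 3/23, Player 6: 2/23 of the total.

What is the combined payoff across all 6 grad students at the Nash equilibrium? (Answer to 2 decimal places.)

A player with share s gets back 4.8·s per unit contributed, so full contribution is dominant for anyone with s > 1/4.8 = 0.2083 and zero contribution is dominant for anyone below.
Player 1 and Player 3 are above the threshold, contributing 60 each; the remaining 4 contribute 0. Total contributed: 120.
The shared-equipment pool pays out 4.8 × 120 = 576.00 in total (split across the unequal shares, but the aggregate is all that matters for the group sum).
The 4 free-riders keep 60 each, adding 240. Group total = 240 + 576.00 = 816.00.

816.00 hours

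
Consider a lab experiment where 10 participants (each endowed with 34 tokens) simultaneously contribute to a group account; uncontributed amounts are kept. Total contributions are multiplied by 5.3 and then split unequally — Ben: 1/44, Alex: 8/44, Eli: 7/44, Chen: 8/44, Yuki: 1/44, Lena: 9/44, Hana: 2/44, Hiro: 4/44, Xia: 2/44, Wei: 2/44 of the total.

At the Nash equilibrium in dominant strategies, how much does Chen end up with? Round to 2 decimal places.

For player j, contributing a unit is worthwhile iff 5.3 × (j's share) ≥ 1, i.e. iff j's share is at least 0.1887.
Lena alone (share 9/44) is above the threshold, contributing 34; the remaining 9 contribute 0. Total contributed: 34.
Chen keeps 34 and receives 5.3 × 34 × 8/44 = 32.76 from the group account, for a payoff of 66.76.

66.76 tokens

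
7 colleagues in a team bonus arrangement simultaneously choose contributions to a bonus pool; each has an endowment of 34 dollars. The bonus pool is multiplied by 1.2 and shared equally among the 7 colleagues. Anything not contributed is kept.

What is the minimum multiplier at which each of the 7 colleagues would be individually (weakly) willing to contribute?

A contributed unit returns (multiplier)/7 to its contributor.
This reaches 1 exactly when the multiplier is 7.

7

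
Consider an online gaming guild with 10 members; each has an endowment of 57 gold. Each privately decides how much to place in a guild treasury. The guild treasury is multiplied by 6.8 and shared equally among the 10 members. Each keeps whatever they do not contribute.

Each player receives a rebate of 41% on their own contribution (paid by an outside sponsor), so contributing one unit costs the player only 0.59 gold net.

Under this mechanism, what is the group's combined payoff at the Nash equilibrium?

4109.70 gold

The effective private return per unit is now (6.8/10) / 0.59 = 1.1525 > 1, so every player's dominant strategy flips to full contribution.
So the Nash equilibrium is full contribution by all 10; the group earns 10 × (57 × 0.41 + 6.8 × 57) = 4109.70.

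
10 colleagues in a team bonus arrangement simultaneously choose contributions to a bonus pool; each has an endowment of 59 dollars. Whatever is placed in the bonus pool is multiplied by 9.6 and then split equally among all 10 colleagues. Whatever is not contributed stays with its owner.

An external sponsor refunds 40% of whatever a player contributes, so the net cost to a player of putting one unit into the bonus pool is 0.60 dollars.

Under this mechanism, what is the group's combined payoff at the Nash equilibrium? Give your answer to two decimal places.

5900.00 dollars

Under the mechanism each unit contributed yields (9.6/10) / 0.60 = 1.6000 back to its contributor per unit of net cost, which exceeds 1, making full contribution the dominant choice for everyone.
At the Nash equilibrium everyone contributes 59. Group total payoff = 10 × (59 × 0.40 + 9.6 × 59) = 5900.00.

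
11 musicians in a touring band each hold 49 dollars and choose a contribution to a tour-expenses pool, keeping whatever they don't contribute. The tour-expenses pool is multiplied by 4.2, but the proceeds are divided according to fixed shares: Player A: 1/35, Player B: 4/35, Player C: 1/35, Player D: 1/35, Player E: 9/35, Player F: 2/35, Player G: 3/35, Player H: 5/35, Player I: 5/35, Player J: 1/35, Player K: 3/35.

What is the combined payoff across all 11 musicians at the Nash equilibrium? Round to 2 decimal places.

Player j's private return per contributed unit is 4.2 × (j's share). Contributing is weakly dominant for j when that share is at least 1/4.2 = 0.2381, and contributing 0 is dominant otherwise.
Only Player E (9/35) clears that bar, contributing 49; the remaining 10 contribute 0. Total contributed: 49.
The tour-expenses pool pays out 4.2 × 49 = 205.80 in total (split across the unequal shares, but the aggregate is all that matters for the group sum).
The 10 free-riders keep 49 each, adding 490. Group total = 490 + 205.80 = 695.80.

695.80 dollars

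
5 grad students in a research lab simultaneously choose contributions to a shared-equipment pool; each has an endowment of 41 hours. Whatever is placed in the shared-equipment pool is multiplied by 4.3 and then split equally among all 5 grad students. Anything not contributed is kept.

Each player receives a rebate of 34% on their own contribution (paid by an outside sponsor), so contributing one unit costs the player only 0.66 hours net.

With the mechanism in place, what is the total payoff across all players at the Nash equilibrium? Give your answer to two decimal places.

The effective private return per unit is now (4.3/5) / 0.66 = 1.3030 > 1, so every player's dominant strategy flips to full contribution.
So the Nash equilibrium is full contribution by all 5; the group earns 5 × (41 × 0.34 + 4.3 × 41) = 951.20.

951.20 hours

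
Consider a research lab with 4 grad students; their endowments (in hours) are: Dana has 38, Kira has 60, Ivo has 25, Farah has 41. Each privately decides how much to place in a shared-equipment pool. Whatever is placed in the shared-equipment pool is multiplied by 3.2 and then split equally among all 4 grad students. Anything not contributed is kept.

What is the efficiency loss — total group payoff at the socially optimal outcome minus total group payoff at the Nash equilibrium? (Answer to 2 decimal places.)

The private return per contributed unit is 3.2/4 = 0.8000 < 1 for every player regardless of endowment, so the Nash equilibrium is zero contribution and the group total is Σ E_j = 38 + 60 + 25 + 41 = 164.
Each contributed unit returns 3.200 to the group, so the social optimum is full contribution by everyone: group total = 3.200 × 164 = 524.80.
Efficiency loss = (3.200 − 1) × 164 = 360.80.

360.80 hours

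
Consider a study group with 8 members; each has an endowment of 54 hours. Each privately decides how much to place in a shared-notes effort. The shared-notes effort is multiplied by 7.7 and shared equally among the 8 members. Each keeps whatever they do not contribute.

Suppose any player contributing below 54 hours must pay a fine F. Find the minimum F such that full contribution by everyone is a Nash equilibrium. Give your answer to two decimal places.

2.03 hours

Given the others contribute fully, the best deviation is to contribute 0 (any partial contribution still incurs the fine and gives up units whose private return 0.9625 is below 1).
Deviating from 54 to 0 saves 54 hours but forfeits the deviator's share of the drop in the shared-notes effort: 7.7/8 × 54 = 51.97.
So the deviation gain is 54 − 51.97 = 2.03, and the fine must be at least 2.03 hours to wipe it out.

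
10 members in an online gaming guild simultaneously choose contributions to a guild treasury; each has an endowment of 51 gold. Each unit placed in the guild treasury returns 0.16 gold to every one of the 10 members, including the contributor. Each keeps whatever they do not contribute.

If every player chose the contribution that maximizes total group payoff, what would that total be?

Each contributed unit returns 1.600 to the group as a whole (0.16 to each of 10 players), which exceeds 1, so the social optimum is full contribution: group total = 1.600 × 510 = 816.00.

816.00 gold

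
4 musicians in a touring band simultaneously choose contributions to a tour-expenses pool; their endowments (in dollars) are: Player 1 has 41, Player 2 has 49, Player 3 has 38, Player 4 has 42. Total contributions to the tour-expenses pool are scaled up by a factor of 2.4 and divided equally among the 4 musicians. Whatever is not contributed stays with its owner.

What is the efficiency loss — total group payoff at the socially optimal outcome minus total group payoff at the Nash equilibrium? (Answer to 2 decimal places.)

238.00 dollars

The private return per contributed unit is 2.4/4 = 0.6000 < 1 for every player regardless of endowment, so the Nash equilibrium is zero contribution and the group total is Σ E_j = 41 + 49 + 38 + 42 = 170.
Each contributed unit returns 2.400 to the group, so the social optimum is full contribution by everyone: group total = 2.400 × 170 = 408.00.
Efficiency loss = (2.400 − 1) × 170 = 238.00.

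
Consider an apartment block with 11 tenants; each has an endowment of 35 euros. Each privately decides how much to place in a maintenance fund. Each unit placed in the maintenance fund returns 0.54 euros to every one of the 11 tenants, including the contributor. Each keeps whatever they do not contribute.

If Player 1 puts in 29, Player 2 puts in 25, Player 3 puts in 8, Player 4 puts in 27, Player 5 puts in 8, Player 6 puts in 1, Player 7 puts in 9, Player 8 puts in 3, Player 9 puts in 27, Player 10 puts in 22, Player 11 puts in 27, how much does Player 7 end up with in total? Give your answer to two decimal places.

126.44 euros

Total contributed: 29 + 25 + 8 + 27 + 8 + 1 + 9 + 3 + 27 + 22 + 27 = 186.
Each receives 0.54 × 186 = 100.44 from the maintenance fund.
Player 7 keeps 35 − 9 = 26, so Player 7's payoff is 26 + 100.44 = 126.44.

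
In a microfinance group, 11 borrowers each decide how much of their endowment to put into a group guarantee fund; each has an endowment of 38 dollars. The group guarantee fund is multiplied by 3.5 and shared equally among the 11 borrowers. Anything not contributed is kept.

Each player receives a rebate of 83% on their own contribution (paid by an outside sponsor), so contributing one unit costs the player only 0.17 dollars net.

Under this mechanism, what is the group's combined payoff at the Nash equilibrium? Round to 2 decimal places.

1809.94 dollars

The effective private return per unit is now (3.5/11) / 0.17 = 1.8717 > 1, so every player's dominant strategy flips to full contribution.
At the Nash equilibrium everyone contributes 38. Group total payoff = 11 × (38 × 0.83 + 3.5 × 38) = 1809.94.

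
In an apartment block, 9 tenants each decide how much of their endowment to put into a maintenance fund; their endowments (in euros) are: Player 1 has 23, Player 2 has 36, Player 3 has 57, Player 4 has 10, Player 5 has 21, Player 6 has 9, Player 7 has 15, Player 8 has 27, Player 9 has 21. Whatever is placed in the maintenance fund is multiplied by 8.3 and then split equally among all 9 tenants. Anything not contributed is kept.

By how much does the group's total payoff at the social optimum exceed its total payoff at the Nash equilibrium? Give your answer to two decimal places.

The private return per contributed unit is 8.3/9 = 0.9222 < 1 for every player regardless of endowment, so the Nash equilibrium is zero contribution and the group total is Σ E_j = 23 + 36 + 57 + 10 + 21 + 9 + 15 + 27 + 21 = 219.
Each contributed unit returns 8.300 to the group, so the social optimum is full contribution by everyone: group total = 8.300 × 219 = 1817.70.
Efficiency loss = (8.300 − 1) × 219 = 1598.70.

1598.70 euros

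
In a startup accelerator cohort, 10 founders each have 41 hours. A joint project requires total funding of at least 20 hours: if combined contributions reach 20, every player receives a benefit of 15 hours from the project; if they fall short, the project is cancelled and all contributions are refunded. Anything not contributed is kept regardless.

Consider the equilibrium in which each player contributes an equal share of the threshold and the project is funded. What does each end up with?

54 hours

Equal share of the threshold: 20/10 = 2.
At this profile no one gains by cutting their contribution: any cut drops the total below 20, the project is cancelled, contributions are refunded, and the deviator ends with 41, which is less than 41 − 2 + 15 = 54. Contributing more than 2 just wastes the excess. So contributing exactly 2 is a best response.
Each player's payoff: 41 − 2 + 15 = 54.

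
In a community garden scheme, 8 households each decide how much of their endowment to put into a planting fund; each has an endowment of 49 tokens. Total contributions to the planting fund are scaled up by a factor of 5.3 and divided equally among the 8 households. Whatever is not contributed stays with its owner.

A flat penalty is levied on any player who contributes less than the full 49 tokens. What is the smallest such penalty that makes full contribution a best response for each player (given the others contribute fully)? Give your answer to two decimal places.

Given the others contribute fully, the best deviation is to contribute 0 (any partial contribution still incurs the fine and gives up units whose private return 0.6625 is below 1).
Deviating from 49 to 0 saves 49 tokens but forfeits the deviator's share of the drop in the planting fund: 5.3/8 × 49 = 32.46.
So the deviation gain is 49 − 32.46 = 16.54, and the fine must be at least 16.54 tokens to wipe it out.

16.54 tokens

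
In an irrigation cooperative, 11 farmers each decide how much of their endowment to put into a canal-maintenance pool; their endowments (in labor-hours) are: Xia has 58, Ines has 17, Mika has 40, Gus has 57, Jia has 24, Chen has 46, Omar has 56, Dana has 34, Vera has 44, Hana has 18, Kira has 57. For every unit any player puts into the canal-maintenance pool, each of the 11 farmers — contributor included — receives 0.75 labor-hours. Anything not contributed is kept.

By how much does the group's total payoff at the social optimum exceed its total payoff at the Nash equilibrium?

The private return per contributed unit is 0.75 < 1 for everyone, so the Nash equilibrium is zero contribution and the group total is Σ E_j = 58 + 17 + 40 + 57 + 24 + 46 + 56 + 34 + 44 + 18 + 57 = 451.
Each contributed unit returns 8.250 to the group, so the social optimum is full contribution by everyone: group total = 8.250 × 451 = 3720.75.
Efficiency loss = (8.250 − 1) × 451 = 3269.75.

3269.75 labor-hours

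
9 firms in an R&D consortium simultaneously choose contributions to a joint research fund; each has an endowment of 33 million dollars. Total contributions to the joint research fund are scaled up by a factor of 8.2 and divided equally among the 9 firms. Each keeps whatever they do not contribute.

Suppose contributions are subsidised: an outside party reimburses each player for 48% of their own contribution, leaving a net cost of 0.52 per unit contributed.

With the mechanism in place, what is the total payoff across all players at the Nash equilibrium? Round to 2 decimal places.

2577.96 million dollars

The effective private return per unit is now (8.2/9) / 0.52 = 1.7521 > 1, so every player's dominant strategy flips to full contribution.
At the Nash equilibrium everyone contributes 33. Group total payoff = 9 × (33 × 0.48 + 8.2 × 33) = 2577.96.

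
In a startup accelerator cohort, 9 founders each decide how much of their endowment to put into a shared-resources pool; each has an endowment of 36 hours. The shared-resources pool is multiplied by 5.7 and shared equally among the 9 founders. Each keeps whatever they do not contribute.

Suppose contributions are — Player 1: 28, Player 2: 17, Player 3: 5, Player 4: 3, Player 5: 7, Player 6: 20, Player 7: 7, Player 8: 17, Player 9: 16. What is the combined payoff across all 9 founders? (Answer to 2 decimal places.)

888.00 hours

Total contributed: 28 + 17 + 5 + 3 + 7 + 20 + 7 + 17 + 16 = 120; total kept: 9 × 36 − 120 = 204.
The shared-resources pool pays out 5.7 × 120 = 684.00 in aggregate.
Group total = 204 + 684.00 = 888.00.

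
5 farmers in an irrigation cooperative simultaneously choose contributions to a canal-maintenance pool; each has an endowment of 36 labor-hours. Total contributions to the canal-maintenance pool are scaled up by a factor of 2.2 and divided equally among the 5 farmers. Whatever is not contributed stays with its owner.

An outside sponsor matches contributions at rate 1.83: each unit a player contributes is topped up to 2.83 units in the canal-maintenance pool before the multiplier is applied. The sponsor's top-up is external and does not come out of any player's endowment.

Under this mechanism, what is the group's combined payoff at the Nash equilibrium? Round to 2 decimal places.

1120.68 labor-hours

Under the mechanism each unit contributed yields 2.2 × 2.83 / 5 = 1.2452 back to its contributor per unit of net cost, which exceeds 1, making full contribution the dominant choice for everyone.
At the Nash equilibrium everyone contributes 36. Group total payoff = 2.2 × 2.83 × 180 = 1120.68.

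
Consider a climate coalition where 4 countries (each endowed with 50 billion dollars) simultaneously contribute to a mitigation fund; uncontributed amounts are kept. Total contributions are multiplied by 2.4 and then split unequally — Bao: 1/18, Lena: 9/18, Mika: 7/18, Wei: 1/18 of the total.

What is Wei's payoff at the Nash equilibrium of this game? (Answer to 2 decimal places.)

A player with share s gets back 2.4·s per unit contributed, so full contribution is dominant for anyone with s > 1/2.4 = 0.4167 and zero contribution is dominant for anyone below.
The only share above 0.4167 is Lena's 9/18, contributing 50; the remaining 3 contribute 0. Total contributed: 50.
Wei keeps 50 and receives 2.4 × 50 × 1/18 = 6.67 from the mitigation fund, for a payoff of 56.67.

56.67 billion dollars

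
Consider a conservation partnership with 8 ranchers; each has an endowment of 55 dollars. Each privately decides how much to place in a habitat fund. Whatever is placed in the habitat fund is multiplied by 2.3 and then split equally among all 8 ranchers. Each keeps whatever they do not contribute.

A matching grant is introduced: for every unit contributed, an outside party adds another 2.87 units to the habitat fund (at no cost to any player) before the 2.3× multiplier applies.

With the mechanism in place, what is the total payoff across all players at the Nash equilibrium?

3916.44 dollars

With the mechanism, a contributed unit returns 2.3 × 3.87 / 8 = 1.1126 per unit of net cost to the contributor — now above 1 — so contributing fully is weakly dominant for every player.
At the Nash equilibrium everyone contributes 55. Group total payoff = 2.3 × 3.87 × 440 = 3916.44.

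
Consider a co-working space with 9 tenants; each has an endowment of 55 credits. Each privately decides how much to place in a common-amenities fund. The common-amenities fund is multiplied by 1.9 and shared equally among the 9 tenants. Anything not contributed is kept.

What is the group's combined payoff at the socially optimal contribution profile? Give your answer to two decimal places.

940.50 credits

Each contributed unit returns 1.900 to the group as a whole (0.2111 to each of 9 players), which exceeds 1, so the social optimum is full contribution: group total = 1.900 × 495 = 940.50.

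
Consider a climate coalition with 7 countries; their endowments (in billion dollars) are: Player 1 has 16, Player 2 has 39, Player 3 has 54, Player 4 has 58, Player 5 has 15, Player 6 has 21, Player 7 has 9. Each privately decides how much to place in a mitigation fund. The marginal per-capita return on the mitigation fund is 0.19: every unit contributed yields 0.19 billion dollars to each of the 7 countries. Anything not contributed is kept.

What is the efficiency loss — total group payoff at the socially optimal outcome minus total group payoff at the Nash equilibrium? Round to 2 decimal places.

69.96 billion dollars

The private return per contributed unit is 0.19 < 1 for everyone, so the Nash equilibrium is zero contribution and the group total is Σ E_j = 16 + 39 + 54 + 58 + 15 + 21 + 9 = 212.
Each contributed unit returns 1.330 to the group, so the social optimum is full contribution by everyone: group total = 1.330 × 212 = 281.96.
Efficiency loss = (1.330 − 1) × 212 = 69.96.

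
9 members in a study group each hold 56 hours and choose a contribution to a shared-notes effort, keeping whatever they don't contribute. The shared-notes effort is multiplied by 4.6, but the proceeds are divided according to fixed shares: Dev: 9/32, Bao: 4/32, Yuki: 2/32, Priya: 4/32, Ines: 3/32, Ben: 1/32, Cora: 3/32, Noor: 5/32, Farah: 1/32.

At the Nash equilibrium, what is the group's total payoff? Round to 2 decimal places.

705.60 hours

Player j's private return per contributed unit is 4.6 × (j's share). Contributing is weakly dominant for j when that share is at least 1/4.6 = 0.2174, and contributing 0 is dominant otherwise.
Dev alone (share 9/32) is above the threshold, contributing 56; the remaining 8 contribute 0. Total contributed: 56.
The shared-notes effort pays out 4.6 × 56 = 257.60 in total (split across the unequal shares, but the aggregate is all that matters for the group sum).
The 8 free-riders keep 56 each, adding 448. Group total = 448 + 257.60 = 705.60.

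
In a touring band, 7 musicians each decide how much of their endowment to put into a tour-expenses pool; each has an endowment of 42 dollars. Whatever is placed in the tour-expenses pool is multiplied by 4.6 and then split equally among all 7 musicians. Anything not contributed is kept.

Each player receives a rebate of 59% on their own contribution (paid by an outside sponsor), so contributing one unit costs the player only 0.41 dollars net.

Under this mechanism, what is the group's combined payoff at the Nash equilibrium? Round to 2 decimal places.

The effective private return per unit is now (4.6/7) / 0.41 = 1.6028 > 1, so every player's dominant strategy flips to full contribution.
At the Nash equilibrium everyone contributes 42. Group total payoff = 7 × (42 × 0.59 + 4.6 × 42) = 1525.86.

1525.86 dollars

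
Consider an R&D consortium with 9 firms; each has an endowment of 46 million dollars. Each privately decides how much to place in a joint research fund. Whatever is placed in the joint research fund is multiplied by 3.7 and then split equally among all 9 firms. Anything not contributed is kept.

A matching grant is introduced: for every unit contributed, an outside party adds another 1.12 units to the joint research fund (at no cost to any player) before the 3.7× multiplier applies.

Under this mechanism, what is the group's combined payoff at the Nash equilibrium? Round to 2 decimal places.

With the mechanism, a contributed unit returns 3.7 × 2.12 / 9 = 0.8716 per unit of net cost — still below 1 — so contributing 0 remains dominant for every player.
At the Nash equilibrium no one contributes; group total payoff = 9 × 46 = 414.

414.00 million dollars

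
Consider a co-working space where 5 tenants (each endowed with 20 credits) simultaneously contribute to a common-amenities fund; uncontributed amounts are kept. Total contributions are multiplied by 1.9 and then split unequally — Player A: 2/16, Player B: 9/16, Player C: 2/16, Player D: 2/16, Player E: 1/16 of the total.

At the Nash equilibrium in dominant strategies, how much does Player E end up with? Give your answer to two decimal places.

Each unit j contributes comes back to j as 1.9 × (j's share), so j prefers to contribute only if that share exceeds 1/1.9 = 0.5263; otherwise keeping the unit dominates.
Only Player B (9/16) clears that bar, contributing 20; the remaining 4 contribute 0. Total contributed: 20.
Player E keeps 20 and receives 1.9 × 20 × 1/16 = 2.38 from the common-amenities fund, for a payoff of 22.38.

22.38 credits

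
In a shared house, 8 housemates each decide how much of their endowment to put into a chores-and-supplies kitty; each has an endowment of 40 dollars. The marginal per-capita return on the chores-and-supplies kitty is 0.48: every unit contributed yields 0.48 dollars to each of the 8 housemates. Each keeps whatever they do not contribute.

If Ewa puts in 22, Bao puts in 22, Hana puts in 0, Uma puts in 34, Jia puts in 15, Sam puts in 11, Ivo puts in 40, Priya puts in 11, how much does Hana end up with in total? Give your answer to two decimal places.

114.40 dollars

Total contributed: 22 + 22 + 0 + 34 + 15 + 11 + 40 + 11 = 155.
Each receives 0.48 × 155 = 74.40 from the chores-and-supplies kitty.
Hana keeps 40 − 0 = 40, so Hana's payoff is 40 + 74.40 = 114.40.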